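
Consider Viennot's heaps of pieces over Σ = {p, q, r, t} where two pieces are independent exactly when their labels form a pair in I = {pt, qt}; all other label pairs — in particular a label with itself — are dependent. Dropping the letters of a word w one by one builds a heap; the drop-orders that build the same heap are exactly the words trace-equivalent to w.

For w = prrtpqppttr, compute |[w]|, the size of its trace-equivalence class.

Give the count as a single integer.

0(p) covers ∅
1(r) covers 0:p
2(r) covers 1:r
3(t) covers 2:r
4(p) covers 2:r
5(q) covers 4:p
6(p) covers 5:q
7(p) covers 6:p
8(t) covers 3:t
9(t) covers 8:t
10(r) covers 7:p, 9:t
floor of heap: 0:p
completions by unplaced set U, small U first (add the entries for U minus each lowest piece of U):
  |U|=1: {10}:1
  |U|=2: {7,10}:1  {9,10}:1
  |U|=3: {6,7,10}:1  {7,9,10}:2  {8,9,10}:1
  |U|=4: {3,8,9,10}:1  {5,6,7,10}:1  {6,7,9,10}:3  {7,8,9,10}:3
  |U|=5: {3,7,8,9,10}:4  {4,5,6,7,10}:1  {5,6,7,9,10}:4  {6,7,8,9,10}:6
  |U|=6: {3,6,7,8,9,10}:10  {4,5,6,7,9,10}:5  {5,6,7,8,9,10}:10
  |U|=7: {3,5,6,7,8,9,10}:20  {4,5,6,7,8,9,10}:15
  |U|=8: {3,4,5,6,7,8,9,10}:35
  |U|=9: {2,3,4,5,6,7,8,9,10}:35
  start at 0(p): 35

35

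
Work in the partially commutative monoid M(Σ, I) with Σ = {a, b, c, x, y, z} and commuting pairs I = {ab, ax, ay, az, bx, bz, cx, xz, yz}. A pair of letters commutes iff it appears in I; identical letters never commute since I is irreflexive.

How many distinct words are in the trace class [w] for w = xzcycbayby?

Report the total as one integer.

0(x) covers ∅
1(z) covers ∅
2(c) covers 1:z
3(y) covers 0:x, 2:c
4(c) covers 3:y
5(b) covers 4:c
6(a) covers 4:c
7(y) covers 5:b
8(b) covers 7:y
9(y) covers 8:b
floor of heap: 0:x, 1:z
completions by unplaced set U, small U first (add the entries for U minus each lowest piece of U):
  |U|=1: {6}:1  {9}:1
  |U|=2: {6,9}:2  {8,9}:1
  |U|=3: {6,8,9}:3  {7,8,9}:1
  |U|=4: {5,7,8,9}:1  {6,7,8,9}:4
  |U|=5: {5,6,7,8,9}:5
  |U|=6: {4,5,6,7,8,9}:5
  |U|=7: {3,4,5,6,7,8,9}:5
  |U|=8: {0,3,4,5,6,7,8,9}:5  {2,3,4,5,6,7,8,9}:5
  start at 0(x): 5
  start at 1(z): 10
sum over floor = 15

15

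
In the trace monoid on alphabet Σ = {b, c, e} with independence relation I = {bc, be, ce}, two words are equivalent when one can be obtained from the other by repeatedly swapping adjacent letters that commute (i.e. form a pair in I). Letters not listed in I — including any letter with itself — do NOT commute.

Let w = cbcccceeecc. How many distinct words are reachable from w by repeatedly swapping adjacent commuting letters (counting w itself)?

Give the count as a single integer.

1320

#0=c has no predecessor
#1=b has no predecessor
#2=c depends on [0:c]
#3=c depends on [2:c]
#4=c depends on [3:c]
#5=c depends on [4:c]
#6=e has no predecessor
#7=e depends on [6:e]
#8=e depends on [7:e]
#9=c depends on [5:c]
#10=c depends on [9:c]
sources: [0:c, 1:b, 6:e]
N(rest) = Σ N(rest − s) over sources s of rest; N(one piece) = 1:
  size 1 → [1]=1  [8]=1  [10]=1
  size 2 → [1,8]=2  [1,10]=2  [7,8]=1  [8,10]=2  [9,10]=1
  size 3 → [1,7,8]=3  [1,8,10]=6  [1,9,10]=3  [5,9,10]=1  [6,7,8]=1  [7,8,10]=3  [8,9,10]=3
  size 4 → [1,5,9,10]=4  [1,6,7,8]=4  [1,7,8,10]=12  [1,8,9,10]=12  [4,5,9,10]=1  [5,8,9,10]=4  [6,7,8,10]=4  [7,8,9,10]=6
  size 5 → [1,4,5,9,10]=5  [1,5,8,9,10]=20  [1,6,7,8,10]=20  [1,7,8,9,10]=30  [3,4,5,9,10]=1  [4,5,8,9,10]=5  [5,7,8,9,10]=10  [6,7,8,9,10]=10
  size 6 → [1,3,4,5,9,10]=6  [1,4,5,8,9,10]=30  [1,5,7,8,9,10]=60  [1,6,7,8,9,10]=60  [2,3,4,5,9,10]=1  [3,4,5,8,9,10]=6  [4,5,7,8,9,10]=15  [5,6,7,8,9,10]=20
  size 7 → [0,2,3,4,5,9,10]=1  [1,2,3,4,5,9,10]=7  [1,3,4,5,8,9,10]=42  [1,4,5,7,8,9,10]=105  [1,5,6,7,8,9,10]=140  [2,3,4,5,8,9,10]=7  [3,4,5,7,8,9,10]=21  [4,5,6,7,8,9,10]=35
  size 8 → [0,1,2,3,4,5,9,10]=8  [0,2,3,4,5,8,9,10]=8  [1,2,3,4,5,8,9,10]=56  [1,3,4,5,7,8,9,10]=168  [1,4,5,6,7,8,9,10]=280  [2,3,4,5,7,8,9,10]=28  [3,4,5,6,7,8,9,10]=56
  size 9 → [0,1,2,3,4,5,8,9,10]=72  [0,2,3,4,5,7,8,9,10]=36  [1,2,3,4,5,7,8,9,10]=252  [1,3,4,5,6,7,8,9,10]=504  [2,3,4,5,6,7,8,9,10]=84
  first=0(c) contributes 840
  first=1(b) contributes 120
  first=6(e) contributes 360
|[w]| = 1320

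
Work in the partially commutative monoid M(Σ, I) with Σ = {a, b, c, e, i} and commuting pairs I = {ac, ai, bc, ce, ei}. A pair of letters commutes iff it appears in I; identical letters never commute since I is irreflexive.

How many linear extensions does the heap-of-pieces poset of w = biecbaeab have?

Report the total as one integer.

13

#0=b has no predecessor
#1=i depends on [0:b]
#2=e depends on [0:b]
#3=c depends on [1:i]
#4=b depends on [1:i, 2:e]
#5=a depends on [4:b]
#6=e depends on [5:a]
#7=a depends on [6:e]
#8=b depends on [7:a]
sources: [0:b]
N(rest) = Σ N(rest − s) over sources s of rest; N(one piece) = 1:
  size 1 → [3]=1  [8]=1
  size 2 → [3,8]=2  [7,8]=1
  size 3 → [3,7,8]=3  [6,7,8]=1
  size 4 → [3,6,7,8]=4  [5,6,7,8]=1
  size 5 → [3,5,6,7,8]=5  [4,5,6,7,8]=1
  size 6 → [2,4,5,6,7,8]=1  [3,4,5,6,7,8]=6
  size 7 → [1,3,4,5,6,7,8]=6  [2,3,4,5,6,7,8]=7
  first=0(b) contributes 13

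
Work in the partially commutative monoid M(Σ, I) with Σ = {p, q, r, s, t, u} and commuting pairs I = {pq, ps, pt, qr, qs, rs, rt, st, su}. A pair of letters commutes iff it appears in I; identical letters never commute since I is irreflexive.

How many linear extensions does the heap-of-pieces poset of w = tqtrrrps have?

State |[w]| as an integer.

0(t) covers ∅
1(q) covers 0:t
2(t) covers 1:q
3(r) covers ∅
4(r) covers 3:r
5(r) covers 4:r
6(p) covers 5:r
7(s) covers ∅
floor of heap: 0:t, 3:r, 7:s
completions by unplaced set U, small U first (add the entries for U minus each lowest piece of U):
  |U|=1: {2}:1  {6}:1  {7}:1
  |U|=2: {1,2}:1  {2,6}:2  {2,7}:2  {5,6}:1  {6,7}:2
  |U|=3: {0,1,2}:1  {1,2,6}:3  {1,2,7}:3  {2,5,6}:3  {2,6,7}:6  {4,5,6}:1  {5,6,7}:3
  |U|=4: {0,1,2,6}:4  {0,1,2,7}:4  {1,2,5,6}:6  {1,2,6,7}:12  {2,4,5,6}:4  {2,5,6,7}:12  {3,4,5,6}:1  {4,5,6,7}:4
  |U|=5: {0,1,2,5,6}:10  {0,1,2,6,7}:20  {1,2,4,5,6}:10  {1,2,5,6,7}:30  {2,3,4,5,6}:5  {2,4,5,6,7}:20  {3,4,5,6,7}:5
  |U|=6: {0,1,2,4,5,6}:20  {0,1,2,5,6,7}:60  {1,2,3,4,5,6}:15  {1,2,4,5,6,7}:60  {2,3,4,5,6,7}:30
  start at 0(t): 105
  start at 3(r): 140
  start at 7(s): 35
sum over floor = 280

280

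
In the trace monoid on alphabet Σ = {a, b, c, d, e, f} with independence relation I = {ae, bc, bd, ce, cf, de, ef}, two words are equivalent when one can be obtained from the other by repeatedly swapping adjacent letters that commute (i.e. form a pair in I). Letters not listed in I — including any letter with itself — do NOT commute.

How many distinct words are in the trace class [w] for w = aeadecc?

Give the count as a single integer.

21

drop 0:a onto floor
drop 1:e onto floor
drop 2:a onto {0:a}
drop 3:d onto {2:a}
drop 4:e onto {1:e}
drop 5:c onto {3:d}
drop 6:c onto {5:c}
ground layer = {0:a, 1:e}
drop-orders for the pieces not yet dropped (sum over which currently-grounded one goes next):
  1 to go: {4} 1  {6} 1
  2 to go: {1,4} 1  {4,6} 2  {5,6} 1
  3 to go: {1,4,6} 3  {3,5,6} 1  {4,5,6} 3
  4 to go: {1,4,5,6} 6  {2,3,5,6} 1  {3,4,5,6} 4
  5 to go: {0,2,3,5,6} 1  {1,3,4,5,6} 10  {2,3,4,5,6} 5
  if 0:a drops first: 15 orders
  if 1:e drops first: 6 orders
heap linearizations: 21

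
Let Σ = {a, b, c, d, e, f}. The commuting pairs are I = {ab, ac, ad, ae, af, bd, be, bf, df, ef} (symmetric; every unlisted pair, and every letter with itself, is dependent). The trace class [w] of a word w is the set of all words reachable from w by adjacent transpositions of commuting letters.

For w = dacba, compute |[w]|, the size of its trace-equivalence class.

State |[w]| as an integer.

10

drop 0:d onto floor
drop 1:a onto floor
drop 2:c onto {0:d}
drop 3:b onto {2:c}
drop 4:a onto {1:a}
ground layer = {0:d, 1:a}
drop-orders for the pieces not yet dropped (sum over which currently-grounded one goes next):
  1 to go: {3} 1  {4} 1
  2 to go: {1,4} 1  {2,3} 1  {3,4} 2
  3 to go: {0,2,3} 1  {1,3,4} 3  {2,3,4} 3
  if 0:d drops first: 6 orders
  if 1:a drops first: 4 orders
heap linearizations: 10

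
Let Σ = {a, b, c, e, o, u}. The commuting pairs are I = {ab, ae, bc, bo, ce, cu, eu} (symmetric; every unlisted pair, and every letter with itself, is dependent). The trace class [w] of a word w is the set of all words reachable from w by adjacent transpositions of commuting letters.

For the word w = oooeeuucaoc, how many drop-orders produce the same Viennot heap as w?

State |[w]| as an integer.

45

piece 0:o — minimal
piece 1:o rests on {0:o}
piece 2:o rests on {1:o}
piece 3:e rests on {2:o}
piece 4:e rests on {3:e}
piece 5:u rests on {2:o}
piece 6:u rests on {5:u}
piece 7:c rests on {2:o}
piece 8:a rests on {6:u, 7:c}
piece 9:o rests on {4:e, 8:a}
piece 10:c rests on {9:o}
minimal pieces: {0:o}
ways to finish when only these pieces remain (= sum over removing one remaining piece with nothing left below it):
  1 left: {10}→1
  2 left: {9,10}→1
  3 left: {4,9,10}→1  {8,9,10}→1
  4 left: {3,4,9,10}→1  {4,8,9,10}→2  {6,8,9,10}→1  {7,8,9,10}→1
  5 left: {3,4,8,9,10}→3  {4,6,8,9,10}→3  {4,7,8,9,10}→3  {5,6,8,9,10}→1  {6,7,8,9,10}→2
  6 left: {3,4,6,8,9,10}→6  {3,4,7,8,9,10}→6  {4,5,6,8,9,10}→4  {4,6,7,8,9,10}→8  {5,6,7,8,9,10}→3
  7 left: {3,4,5,6,8,9,10}→10  {3,4,6,7,8,9,10}→20  {4,5,6,7,8,9,10}→15
  8 left: {3,4,5,6,7,8,9,10}→45
  9 left: {2,3,4,5,6,7,8,9,10}→45
  placing 0:o first → 45 extensions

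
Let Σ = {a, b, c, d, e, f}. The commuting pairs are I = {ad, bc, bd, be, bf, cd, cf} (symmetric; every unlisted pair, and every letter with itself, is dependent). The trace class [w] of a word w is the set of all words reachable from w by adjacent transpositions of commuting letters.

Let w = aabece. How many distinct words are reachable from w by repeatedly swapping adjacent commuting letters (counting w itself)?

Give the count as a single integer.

piece 0:a — minimal
piece 1:a rests on {0:a}
piece 2:b rests on {1:a}
piece 3:e rests on {1:a}
piece 4:c rests on {3:e}
piece 5:e rests on {4:c}
minimal pieces: {0:a}
ways to finish when only these pieces remain (= sum over removing one remaining piece with nothing left below it):
  1 left: {2}→1  {5}→1
  2 left: {2,5}→2  {4,5}→1
  3 left: {2,4,5}→3  {3,4,5}→1
  4 left: {2,3,4,5}→4
  placing 0:a first → 4 extensions

4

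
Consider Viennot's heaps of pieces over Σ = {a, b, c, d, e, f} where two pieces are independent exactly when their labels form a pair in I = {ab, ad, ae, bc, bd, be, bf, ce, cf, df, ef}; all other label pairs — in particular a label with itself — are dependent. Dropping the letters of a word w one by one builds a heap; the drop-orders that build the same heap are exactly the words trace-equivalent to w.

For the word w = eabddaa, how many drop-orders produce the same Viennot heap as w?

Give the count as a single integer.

#0=e has no predecessor
#1=a has no predecessor
#2=b has no predecessor
#3=d depends on [0:e]
#4=d depends on [3:d]
#5=a depends on [1:a]
#6=a depends on [5:a]
sources: [0:e, 1:a, 2:b]
N(rest) = Σ N(rest − s) over sources s of rest; N(one piece) = 1:
  size 1 → [2]=1  [4]=1  [6]=1
  size 2 → [2,4]=2  [2,6]=2  [3,4]=1  [4,6]=2  [5,6]=1
  size 3 → [0,3,4]=1  [1,5,6]=1  [2,3,4]=3  [2,4,6]=6  [2,5,6]=3  [3,4,6]=3  [4,5,6]=3
  size 4 → [0,2,3,4]=4  [0,3,4,6]=4  [1,2,5,6]=4  [1,4,5,6]=4  [2,3,4,6]=12  [2,4,5,6]=12  [3,4,5,6]=6
  size 5 → [0,2,3,4,6]=20  [0,3,4,5,6]=10  [1,2,4,5,6]=20  [1,3,4,5,6]=10  [2,3,4,5,6]=30
  first=0(e) contributes 60
  first=1(a) contributes 60
  first=2(b) contributes 20
|[w]| = 140

140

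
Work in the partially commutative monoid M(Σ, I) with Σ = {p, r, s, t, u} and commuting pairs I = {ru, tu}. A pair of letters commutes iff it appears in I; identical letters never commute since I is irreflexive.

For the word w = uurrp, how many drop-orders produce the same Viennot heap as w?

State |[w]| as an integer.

6

#0=u has no predecessor
#1=u depends on [0:u]
#2=r has no predecessor
#3=r depends on [2:r]
#4=p depends on [1:u, 3:r]
sources: [0:u, 2:r]
N(rest) = Σ N(rest − s) over sources s of rest; N(one piece) = 1:
  size 1 → [4]=1
  size 2 → [1,4]=1  [3,4]=1
  size 3 → [0,1,4]=1  [1,3,4]=2  [2,3,4]=1
  first=0(u) contributes 3
  first=2(r) contributes 3
|[w]| = 6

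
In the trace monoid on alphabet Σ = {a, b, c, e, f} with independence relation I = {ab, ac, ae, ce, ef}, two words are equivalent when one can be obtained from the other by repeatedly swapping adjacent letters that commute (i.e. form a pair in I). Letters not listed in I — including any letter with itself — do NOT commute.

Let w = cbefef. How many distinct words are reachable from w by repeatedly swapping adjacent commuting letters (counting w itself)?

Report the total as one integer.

6

drop 0:c onto floor
drop 1:b onto {0:c}
drop 2:e onto {1:b}
drop 3:f onto {1:b}
drop 4:e onto {2:e}
drop 5:f onto {3:f}
ground layer = {0:c}
drop-orders for the pieces not yet dropped (sum over which currently-grounded one goes next):
  1 to go: {4} 1  {5} 1
  2 to go: {2,4} 1  {3,5} 1  {4,5} 2
  3 to go: {2,4,5} 3  {3,4,5} 3
  4 to go: {2,3,4,5} 6
  if 0:c drops first: 6 orders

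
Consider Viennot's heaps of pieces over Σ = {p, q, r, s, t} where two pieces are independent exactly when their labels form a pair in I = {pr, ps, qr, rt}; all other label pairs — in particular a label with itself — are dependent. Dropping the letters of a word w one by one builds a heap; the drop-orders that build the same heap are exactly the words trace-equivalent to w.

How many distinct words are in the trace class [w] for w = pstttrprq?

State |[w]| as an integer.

49

piece 0:p — minimal
piece 1:s — minimal
piece 2:t rests on {0:p, 1:s}
piece 3:t rests on {2:t}
piece 4:t rests on {3:t}
piece 5:r rests on {1:s}
piece 6:p rests on {4:t}
piece 7:r rests on {5:r}
piece 8:q rests on {6:p}
minimal pieces: {0:p, 1:s}
ways to finish when only these pieces remain (= sum over removing one remaining piece with nothing left below it):
  1 left: {7}→1  {8}→1
  2 left: {5,7}→1  {6,8}→1  {7,8}→2
  3 left: {4,6,8}→1  {5,7,8}→3  {6,7,8}→3
  4 left: {3,4,6,8}→1  {4,6,7,8}→4  {5,6,7,8}→6
  5 left: {2,3,4,6,8}→1  {3,4,6,7,8}→5  {4,5,6,7,8}→10
  6 left: {0,2,3,4,6,8}→1  {2,3,4,6,7,8}→6  {3,4,5,6,7,8}→15
  7 left: {0,2,3,4,6,7,8}→7  {2,3,4,5,6,7,8}→21
  placing 0:p first → 21 extensions
  placing 1:s first → 28 extensions
total linear extensions = 49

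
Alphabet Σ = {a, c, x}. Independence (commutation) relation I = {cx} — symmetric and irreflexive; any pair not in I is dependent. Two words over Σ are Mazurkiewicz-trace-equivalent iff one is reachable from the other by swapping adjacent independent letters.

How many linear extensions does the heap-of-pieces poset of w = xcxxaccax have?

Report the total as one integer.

drop 0:x onto floor
drop 1:c onto floor
drop 2:x onto {0:x}
drop 3:x onto {2:x}
drop 4:a onto {1:c, 3:x}
drop 5:c onto {4:a}
drop 6:c onto {5:c}
drop 7:a onto {6:c}
drop 8:x onto {7:a}
ground layer = {0:x, 1:c}
drop-orders for the pieces not yet dropped (sum over which currently-grounded one goes next):
  1 to go: {8} 1
  2 to go: {7,8} 1
  3 to go: {6,7,8} 1
  4 to go: {5,6,7,8} 1
  5 to go: {4,5,6,7,8} 1
  6 to go: {1,4,5,6,7,8} 1  {3,4,5,6,7,8} 1
  7 to go: {1,3,4,5,6,7,8} 2  {2,3,4,5,6,7,8} 1
  if 0:x drops first: 3 orders
  if 1:c drops first: 1 orders
heap linearizations: 4

4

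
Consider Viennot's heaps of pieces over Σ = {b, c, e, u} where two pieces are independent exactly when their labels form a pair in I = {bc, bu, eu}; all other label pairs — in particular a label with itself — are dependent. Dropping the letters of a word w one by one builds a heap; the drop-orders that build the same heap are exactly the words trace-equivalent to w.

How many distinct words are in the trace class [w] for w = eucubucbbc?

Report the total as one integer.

0(e) covers ∅
1(u) covers ∅
2(c) covers 0:e, 1:u
3(u) covers 2:c
4(b) covers 0:e
5(u) covers 3:u
6(c) covers 5:u
7(b) covers 4:b
8(b) covers 7:b
9(c) covers 6:c
floor of heap: 0:e, 1:u
completions by unplaced set U, small U first (add the entries for U minus each lowest piece of U):
  |U|=1: {8}:1  {9}:1
  |U|=2: {6,9}:1  {7,8}:1  {8,9}:2
  |U|=3: {4,7,8}:1  {5,6,9}:1  {6,8,9}:3  {7,8,9}:3
  |U|=4: {3,5,6,9}:1  {4,7,8,9}:4  {5,6,8,9}:4  {6,7,8,9}:6
  |U|=5: {2,3,5,6,9}:1  {3,5,6,8,9}:5  {4,6,7,8,9}:10  {5,6,7,8,9}:10
  |U|=6: {1,2,3,5,6,9}:1  {2,3,5,6,8,9}:6  {3,5,6,7,8,9}:15  {4,5,6,7,8,9}:20
  |U|=7: {1,2,3,5,6,8,9}:7  {2,3,5,6,7,8,9}:21  {3,4,5,6,7,8,9}:35
  |U|=8: {1,2,3,5,6,7,8,9}:28  {2,3,4,5,6,7,8,9}:56
  start at 0(e): 84
  start at 1(u): 56
sum over floor = 140

140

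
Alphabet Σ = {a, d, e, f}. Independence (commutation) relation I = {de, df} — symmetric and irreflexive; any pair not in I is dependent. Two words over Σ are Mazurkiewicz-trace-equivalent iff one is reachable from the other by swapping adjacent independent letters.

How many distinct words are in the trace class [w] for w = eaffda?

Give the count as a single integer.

3

0(e) covers ∅
1(a) covers 0:e
2(f) covers 1:a
3(f) covers 2:f
4(d) covers 1:a
5(a) covers 3:f, 4:d
floor of heap: 0:e
completions by unplaced set U, small U first (add the entries for U minus each lowest piece of U):
  |U|=1: {5}:1
  |U|=2: {3,5}:1  {4,5}:1
  |U|=3: {2,3,5}:1  {3,4,5}:2
  |U|=4: {2,3,4,5}:3
  start at 0(e): 3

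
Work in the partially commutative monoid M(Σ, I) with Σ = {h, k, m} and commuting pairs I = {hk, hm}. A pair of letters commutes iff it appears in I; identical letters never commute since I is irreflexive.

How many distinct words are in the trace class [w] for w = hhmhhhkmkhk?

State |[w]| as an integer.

piece 0:h — minimal
piece 1:h rests on {0:h}
piece 2:m — minimal
piece 3:h rests on {1:h}
piece 4:h rests on {3:h}
piece 5:h rests on {4:h}
piece 6:k rests on {2:m}
piece 7:m rests on {6:k}
piece 8:k rests on {7:m}
piece 9:h rests on {5:h}
piece 10:k rests on {8:k}
minimal pieces: {0:h, 2:m}
ways to finish when only these pieces remain (= sum over removing one remaining piece with nothing left below it):
  1 left: {9}→1  {10}→1
  2 left: {5,9}→1  {8,10}→1  {9,10}→2
  3 left: {4,5,9}→1  {5,9,10}→3  {7,8,10}→1  {8,9,10}→3
  4 left: {3,4,5,9}→1  {4,5,9,10}→4  {5,8,9,10}→6  {6,7,8,10}→1  {7,8,9,10}→4
  5 left: {1,3,4,5,9}→1  {2,6,7,8,10}→1  {3,4,5,9,10}→5  {4,5,8,9,10}→10  {5,7,8,9,10}→10  {6,7,8,9,10}→5
  6 left: {0,1,3,4,5,9}→1  {1,3,4,5,9,10}→6  {2,6,7,8,9,10}→6  {3,4,5,8,9,10}→15  {4,5,7,8,9,10}→20  {5,6,7,8,9,10}→15
  7 left: {0,1,3,4,5,9,10}→7  {1,3,4,5,8,9,10}→21  {2,5,6,7,8,9,10}→21  {3,4,5,7,8,9,10}→35  {4,5,6,7,8,9,10}→35
  8 left: {0,1,3,4,5,8,9,10}→28  {1,3,4,5,7,8,9,10}→56  {2,4,5,6,7,8,9,10}→56  {3,4,5,6,7,8,9,10}→70
  9 left: {0,1,3,4,5,7,8,9,10}→84  {1,3,4,5,6,7,8,9,10}→126  {2,3,4,5,6,7,8,9,10}→126
  placing 0:h first → 252 extensions
  placing 2:m first → 210 extensions
total linear extensions = 462

462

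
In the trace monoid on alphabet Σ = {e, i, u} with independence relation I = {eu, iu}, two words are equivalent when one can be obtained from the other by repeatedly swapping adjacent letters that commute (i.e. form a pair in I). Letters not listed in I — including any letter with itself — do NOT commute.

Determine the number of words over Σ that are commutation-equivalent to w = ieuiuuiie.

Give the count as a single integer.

0(i) covers ∅
1(e) covers 0:i
2(u) covers ∅
3(i) covers 1:e
4(u) covers 2:u
5(u) covers 4:u
6(i) covers 3:i
7(i) covers 6:i
8(e) covers 7:i
floor of heap: 0:i, 2:u
completions by unplaced set U, small U first (add the entries for U minus each lowest piece of U):
  |U|=1: {5}:1  {8}:1
  |U|=2: {4,5}:1  {5,8}:2  {7,8}:1
  |U|=3: {2,4,5}:1  {4,5,8}:3  {5,7,8}:3  {6,7,8}:1
  |U|=4: {2,4,5,8}:4  {3,6,7,8}:1  {4,5,7,8}:6  {5,6,7,8}:4
  |U|=5: {1,3,6,7,8}:1  {2,4,5,7,8}:10  {3,5,6,7,8}:5  {4,5,6,7,8}:10
  |U|=6: {0,1,3,6,7,8}:1  {1,3,5,6,7,8}:6  {2,4,5,6,7,8}:20  {3,4,5,6,7,8}:15
  |U|=7: {0,1,3,5,6,7,8}:7  {1,3,4,5,6,7,8}:21  {2,3,4,5,6,7,8}:35
  start at 0(i): 56
  start at 2(u): 28
sum over floor = 84

84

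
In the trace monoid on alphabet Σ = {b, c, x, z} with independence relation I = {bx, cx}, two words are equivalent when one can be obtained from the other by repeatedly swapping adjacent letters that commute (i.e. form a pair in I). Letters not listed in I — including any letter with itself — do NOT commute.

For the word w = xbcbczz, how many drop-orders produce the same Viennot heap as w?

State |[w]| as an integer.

5

piece 0:x — minimal
piece 1:b — minimal
piece 2:c rests on {1:b}
piece 3:b rests on {2:c}
piece 4:c rests on {3:b}
piece 5:z rests on {0:x, 4:c}
piece 6:z rests on {5:z}
minimal pieces: {0:x, 1:b}
ways to finish when only these pieces remain (= sum over removing one remaining piece with nothing left below it):
  1 left: {6}→1
  2 left: {5,6}→1
  3 left: {0,5,6}→1  {4,5,6}→1
  4 left: {0,4,5,6}→2  {3,4,5,6}→1
  5 left: {0,3,4,5,6}→3  {2,3,4,5,6}→1
  placing 0:x first → 1 extensions
  placing 1:b first → 4 extensions
total linear extensions = 5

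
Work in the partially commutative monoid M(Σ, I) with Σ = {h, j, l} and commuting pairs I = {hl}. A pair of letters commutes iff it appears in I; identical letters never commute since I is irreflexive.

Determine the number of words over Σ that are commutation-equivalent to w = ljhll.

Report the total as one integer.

3

drop 0:l onto floor
drop 1:j onto {0:l}
drop 2:h onto {1:j}
drop 3:l onto {1:j}
drop 4:l onto {3:l}
ground layer = {0:l}
drop-orders for the pieces not yet dropped (sum over which currently-grounded one goes next):
  1 to go: {2} 1  {4} 1
  2 to go: {2,4} 2  {3,4} 1
  3 to go: {2,3,4} 3
  if 0:l drops first: 3 orders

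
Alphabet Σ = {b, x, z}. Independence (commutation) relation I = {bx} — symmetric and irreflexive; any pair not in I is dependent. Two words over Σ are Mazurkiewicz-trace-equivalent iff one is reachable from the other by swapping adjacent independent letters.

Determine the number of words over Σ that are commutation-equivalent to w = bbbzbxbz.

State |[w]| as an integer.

3

drop 0:b onto floor
drop 1:b onto {0:b}
drop 2:b onto {1:b}
drop 3:z onto {2:b}
drop 4:b onto {3:z}
drop 5:x onto {3:z}
drop 6:b onto {4:b}
drop 7:z onto {5:x, 6:b}
ground layer = {0:b}
drop-orders for the pieces not yet dropped (sum over which currently-grounded one goes next):
  1 to go: {7} 1
  2 to go: {5,7} 1  {6,7} 1
  3 to go: {4,6,7} 1  {5,6,7} 2
  4 to go: {4,5,6,7} 3
  5 to go: {3,4,5,6,7} 3
  6 to go: {2,3,4,5,6,7} 3
  if 0:b drops first: 3 orders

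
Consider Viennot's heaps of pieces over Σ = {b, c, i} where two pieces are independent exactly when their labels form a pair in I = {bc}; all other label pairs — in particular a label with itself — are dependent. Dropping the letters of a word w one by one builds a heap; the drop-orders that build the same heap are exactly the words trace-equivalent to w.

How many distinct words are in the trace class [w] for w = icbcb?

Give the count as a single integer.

0(i) covers ∅
1(c) covers 0:i
2(b) covers 0:i
3(c) covers 1:c
4(b) covers 2:b
floor of heap: 0:i
completions by unplaced set U, small U first (add the entries for U minus each lowest piece of U):
  |U|=1: {3}:1  {4}:1
  |U|=2: {1,3}:1  {2,4}:1  {3,4}:2
  |U|=3: {1,3,4}:3  {2,3,4}:3
  start at 0(i): 6

6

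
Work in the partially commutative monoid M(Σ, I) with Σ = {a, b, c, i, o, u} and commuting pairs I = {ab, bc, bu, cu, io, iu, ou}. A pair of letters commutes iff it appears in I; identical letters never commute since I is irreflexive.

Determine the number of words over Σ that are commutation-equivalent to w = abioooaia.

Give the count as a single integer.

8

#0=a has no predecessor
#1=b has no predecessor
#2=i depends on [0:a, 1:b]
#3=o depends on [0:a, 1:b]
#4=o depends on [3:o]
#5=o depends on [4:o]
#6=a depends on [2:i, 5:o]
#7=i depends on [6:a]
#8=a depends on [7:i]
sources: [0:a, 1:b]
N(rest) = Σ N(rest − s) over sources s of rest; N(one piece) = 1:
  size 1 → [8]=1
  size 2 → [7,8]=1
  size 3 → [6,7,8]=1
  size 4 → [2,6,7,8]=1  [5,6,7,8]=1
  size 5 → [2,5,6,7,8]=2  [4,5,6,7,8]=1
  size 6 → [2,4,5,6,7,8]=3  [3,4,5,6,7,8]=1
  size 7 → [2,3,4,5,6,7,8]=4
  first=0(a) contributes 4
  first=1(b) contributes 4
|[w]| = 8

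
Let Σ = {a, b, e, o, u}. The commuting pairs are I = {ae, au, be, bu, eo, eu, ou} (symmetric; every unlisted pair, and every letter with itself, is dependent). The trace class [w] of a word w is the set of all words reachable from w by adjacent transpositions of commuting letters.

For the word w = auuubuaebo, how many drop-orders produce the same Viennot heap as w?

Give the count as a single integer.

piece 0:a — minimal
piece 1:u — minimal
piece 2:u rests on {1:u}
piece 3:u rests on {2:u}
piece 4:b rests on {0:a}
piece 5:u rests on {3:u}
piece 6:a rests on {4:b}
piece 7:e — minimal
piece 8:b rests on {6:a}
piece 9:o rests on {8:b}
minimal pieces: {0:a, 1:u, 7:e}
ways to finish when only these pieces remain (= sum over removing one remaining piece with nothing left below it):
  1 left: {5}→1  {7}→1  {9}→1
  2 left: {3,5}→1  {5,7}→2  {5,9}→2  {7,9}→2  {8,9}→1
  3 left: {2,3,5}→1  {3,5,7}→3  {3,5,9}→3  {5,7,9}→6  {5,8,9}→3  {6,8,9}→1  {7,8,9}→3
  4 left: {1,2,3,5}→1  {2,3,5,7}→4  {2,3,5,9}→4  {3,5,7,9}→12  {3,5,8,9}→6  {4,6,8,9}→1  {5,6,8,9}→4  {5,7,8,9}→12  {6,7,8,9}→4
  5 left: {0,4,6,8,9}→1  {1,2,3,5,7}→5  {1,2,3,5,9}→5  {2,3,5,7,9}→20  {2,3,5,8,9}→10  {3,5,6,8,9}→10  {3,5,7,8,9}→30  {4,5,6,8,9}→5  {4,6,7,8,9}→5  {5,6,7,8,9}→20
  6 left: {0,4,5,6,8,9}→6  {0,4,6,7,8,9}→6  {1,2,3,5,7,9}→30  {1,2,3,5,8,9}→15  {2,3,5,6,8,9}→20  {2,3,5,7,8,9}→60  {3,4,5,6,8,9}→15  {3,5,6,7,8,9}→60  {4,5,6,7,8,9}→30
  7 left: {0,3,4,5,6,8,9}→21  {0,4,5,6,7,8,9}→42  {1,2,3,5,6,8,9}→35  {1,2,3,5,7,8,9}→105  {2,3,4,5,6,8,9}→35  {2,3,5,6,7,8,9}→140  {3,4,5,6,7,8,9}→105
  8 left: {0,2,3,4,5,6,8,9}→56  {0,3,4,5,6,7,8,9}→168  {1,2,3,4,5,6,8,9}→70  {1,2,3,5,6,7,8,9}→280  {2,3,4,5,6,7,8,9}→280
  placing 0:a first → 630 extensions
  placing 1:u first → 504 extensions
  placing 7:e first → 126 extensions
total linear extensions = 1260

1260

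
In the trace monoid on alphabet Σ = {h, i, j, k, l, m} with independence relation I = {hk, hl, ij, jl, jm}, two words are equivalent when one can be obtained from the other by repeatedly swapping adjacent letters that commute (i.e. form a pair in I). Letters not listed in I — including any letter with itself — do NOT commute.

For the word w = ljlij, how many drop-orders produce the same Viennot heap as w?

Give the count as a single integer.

10

drop 0:l onto floor
drop 1:j onto floor
drop 2:l onto {0:l}
drop 3:i onto {2:l}
drop 4:j onto {1:j}
ground layer = {0:l, 1:j}
drop-orders for the pieces not yet dropped (sum over which currently-grounded one goes next):
  1 to go: {3} 1  {4} 1
  2 to go: {1,4} 1  {2,3} 1  {3,4} 2
  3 to go: {0,2,3} 1  {1,3,4} 3  {2,3,4} 3
  if 0:l drops first: 6 orders
  if 1:j drops first: 4 orders
heap linearizations: 10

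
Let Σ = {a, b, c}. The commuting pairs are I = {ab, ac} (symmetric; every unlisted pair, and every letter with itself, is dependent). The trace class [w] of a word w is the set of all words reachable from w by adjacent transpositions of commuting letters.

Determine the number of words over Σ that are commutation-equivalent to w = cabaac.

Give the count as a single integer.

#0=c has no predecessor
#1=a has no predecessor
#2=b depends on [0:c]
#3=a depends on [1:a]
#4=a depends on [3:a]
#5=c depends on [2:b]
sources: [0:c, 1:a]
N(rest) = Σ N(rest − s) over sources s of rest; N(one piece) = 1:
  size 1 → [4]=1  [5]=1
  size 2 → [2,5]=1  [3,4]=1  [4,5]=2
  size 3 → [0,2,5]=1  [1,3,4]=1  [2,4,5]=3  [3,4,5]=3
  size 4 → [0,2,4,5]=4  [1,3,4,5]=4  [2,3,4,5]=6
  first=0(c) contributes 10
  first=1(a) contributes 10
|[w]| = 20

20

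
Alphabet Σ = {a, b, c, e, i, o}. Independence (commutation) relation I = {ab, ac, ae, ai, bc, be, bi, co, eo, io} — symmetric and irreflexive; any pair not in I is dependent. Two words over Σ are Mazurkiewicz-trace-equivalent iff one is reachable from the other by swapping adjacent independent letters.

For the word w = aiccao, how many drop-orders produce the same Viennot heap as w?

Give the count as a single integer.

20

piece 0:a — minimal
piece 1:i — minimal
piece 2:c rests on {1:i}
piece 3:c rests on {2:c}
piece 4:a rests on {0:a}
piece 5:o rests on {4:a}
minimal pieces: {0:a, 1:i}
ways to finish when only these pieces remain (= sum over removing one remaining piece with nothing left below it):
  1 left: {3}→1  {5}→1
  2 left: {2,3}→1  {3,5}→2  {4,5}→1
  3 left: {0,4,5}→1  {1,2,3}→1  {2,3,5}→3  {3,4,5}→3
  4 left: {0,3,4,5}→4  {1,2,3,5}→4  {2,3,4,5}→6
  placing 0:a first → 10 extensions
  placing 1:i first → 10 extensions
total linear extensions = 20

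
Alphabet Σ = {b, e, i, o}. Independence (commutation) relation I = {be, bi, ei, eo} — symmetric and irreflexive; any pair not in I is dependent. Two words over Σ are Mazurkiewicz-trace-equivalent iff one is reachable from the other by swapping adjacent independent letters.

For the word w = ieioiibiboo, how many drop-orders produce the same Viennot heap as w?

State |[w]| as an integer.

#0=i has no predecessor
#1=e has no predecessor
#2=i depends on [0:i]
#3=o depends on [2:i]
#4=i depends on [3:o]
#5=i depends on [4:i]
#6=b depends on [3:o]
#7=i depends on [5:i]
#8=b depends on [6:b]
#9=o depends on [7:i, 8:b]
#10=o depends on [9:o]
sources: [0:i, 1:e]
N(rest) = Σ N(rest − s) over sources s of rest; N(one piece) = 1:
  size 1 → [1]=1  [10]=1
  size 2 → [1,10]=2  [9,10]=1
  size 3 → [1,9,10]=3  [7,9,10]=1  [8,9,10]=1
  size 4 → [1,7,9,10]=4  [1,8,9,10]=4  [5,7,9,10]=1  [6,8,9,10]=1  [7,8,9,10]=2
  size 5 → [1,5,7,9,10]=5  [1,6,8,9,10]=5  [1,7,8,9,10]=10  [4,5,7,9,10]=1  [5,7,8,9,10]=3  [6,7,8,9,10]=3
  size 6 → [1,4,5,7,9,10]=6  [1,5,7,8,9,10]=18  [1,6,7,8,9,10]=18  [4,5,7,8,9,10]=4  [5,6,7,8,9,10]=6
  size 7 → [1,4,5,7,8,9,10]=28  [1,5,6,7,8,9,10]=42  [4,5,6,7,8,9,10]=10
  size 8 → [1,4,5,6,7,8,9,10]=80  [3,4,5,6,7,8,9,10]=10
  size 9 → [1,3,4,5,6,7,8,9,10]=90  [2,3,4,5,6,7,8,9,10]=10
  first=0(i) contributes 100
  first=1(e) contributes 10
|[w]| = 110

110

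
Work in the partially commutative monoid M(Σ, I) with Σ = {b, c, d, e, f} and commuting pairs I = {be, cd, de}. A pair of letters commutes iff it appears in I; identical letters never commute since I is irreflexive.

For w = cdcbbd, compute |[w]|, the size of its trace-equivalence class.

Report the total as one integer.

3

piece 0:c — minimal
piece 1:d — minimal
piece 2:c rests on {0:c}
piece 3:b rests on {1:d, 2:c}
piece 4:b rests on {3:b}
piece 5:d rests on {4:b}
minimal pieces: {0:c, 1:d}
ways to finish when only these pieces remain (= sum over removing one remaining piece with nothing left below it):
  1 left: {5}→1
  2 left: {4,5}→1
  3 left: {3,4,5}→1
  4 left: {1,3,4,5}→1  {2,3,4,5}→1
  placing 0:c first → 2 extensions
  placing 1:d first → 1 extensions
total linear extensions = 3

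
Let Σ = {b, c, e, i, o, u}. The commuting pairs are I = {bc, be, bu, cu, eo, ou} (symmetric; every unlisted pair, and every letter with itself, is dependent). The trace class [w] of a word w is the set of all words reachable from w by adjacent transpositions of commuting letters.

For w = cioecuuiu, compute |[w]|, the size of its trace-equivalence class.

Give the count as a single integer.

9

drop 0:c onto floor
drop 1:i onto {0:c}
drop 2:o onto {1:i}
drop 3:e onto {1:i}
drop 4:c onto {2:o, 3:e}
drop 5:u onto {3:e}
drop 6:u onto {5:u}
drop 7:i onto {4:c, 6:u}
drop 8:u onto {7:i}
ground layer = {0:c}
drop-orders for the pieces not yet dropped (sum over which currently-grounded one goes next):
  1 to go: {8} 1
  2 to go: {7,8} 1
  3 to go: {4,7,8} 1  {6,7,8} 1
  4 to go: {2,4,7,8} 1  {4,6,7,8} 2  {5,6,7,8} 1
  5 to go: {2,4,6,7,8} 3  {4,5,6,7,8} 3
  6 to go: {2,4,5,6,7,8} 6  {3,4,5,6,7,8} 3
  7 to go: {2,3,4,5,6,7,8} 9
  if 0:c drops first: 9 orders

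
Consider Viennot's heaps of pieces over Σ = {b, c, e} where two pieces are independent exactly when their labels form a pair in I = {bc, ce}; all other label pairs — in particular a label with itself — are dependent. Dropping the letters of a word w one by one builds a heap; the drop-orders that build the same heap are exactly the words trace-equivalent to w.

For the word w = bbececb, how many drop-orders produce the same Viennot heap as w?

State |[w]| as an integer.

21

drop 0:b onto floor
drop 1:b onto {0:b}
drop 2:e onto {1:b}
drop 3:c onto floor
drop 4:e onto {2:e}
drop 5:c onto {3:c}
drop 6:b onto {4:e}
ground layer = {0:b, 3:c}
drop-orders for the pieces not yet dropped (sum over which currently-grounded one goes next):
  1 to go: {5} 1  {6} 1
  2 to go: {3,5} 1  {4,6} 1  {5,6} 2
  3 to go: {2,4,6} 1  {3,5,6} 3  {4,5,6} 3
  4 to go: {1,2,4,6} 1  {2,4,5,6} 4  {3,4,5,6} 6
  5 to go: {0,1,2,4,6} 1  {1,2,4,5,6} 5  {2,3,4,5,6} 10
  if 0:b drops first: 15 orders
  if 3:c drops first: 6 orders
heap linearizations: 21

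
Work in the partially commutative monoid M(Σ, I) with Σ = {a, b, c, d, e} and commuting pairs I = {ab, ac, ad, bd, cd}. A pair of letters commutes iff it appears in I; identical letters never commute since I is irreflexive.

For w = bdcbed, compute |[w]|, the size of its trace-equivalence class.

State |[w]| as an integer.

4

#0=b has no predecessor
#1=d has no predecessor
#2=c depends on [0:b]
#3=b depends on [2:c]
#4=e depends on [1:d, 3:b]
#5=d depends on [4:e]
sources: [0:b, 1:d]
N(rest) = Σ N(rest − s) over sources s of rest; N(one piece) = 1:
  size 1 → [5]=1
  size 2 → [4,5]=1
  size 3 → [1,4,5]=1  [3,4,5]=1
  size 4 → [1,3,4,5]=2  [2,3,4,5]=1
  first=0(b) contributes 3
  first=1(d) contributes 1
|[w]| = 4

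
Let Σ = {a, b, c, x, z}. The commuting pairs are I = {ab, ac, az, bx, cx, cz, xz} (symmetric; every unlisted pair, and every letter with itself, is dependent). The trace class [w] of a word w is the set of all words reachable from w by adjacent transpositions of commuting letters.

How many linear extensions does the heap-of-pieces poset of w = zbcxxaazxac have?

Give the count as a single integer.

drop 0:z onto floor
drop 1:b onto {0:z}
drop 2:c onto {1:b}
drop 3:x onto floor
drop 4:x onto {3:x}
drop 5:a onto {4:x}
drop 6:a onto {5:a}
drop 7:z onto {1:b}
drop 8:x onto {6:a}
drop 9:a onto {8:x}
drop 10:c onto {2:c}
ground layer = {0:z, 3:x}
drop-orders for the pieces not yet dropped (sum over which currently-grounded one goes next):
  1 to go: {7} 1  {9} 1  {10} 1
  2 to go: {2,10} 1  {7,9} 2  {7,10} 2  {8,9} 1  {9,10} 2
  3 to go: {2,7,10} 3  {2,9,10} 3  {6,8,9} 1  {7,8,9} 3  {7,9,10} 6  {8,9,10} 3
  4 to go: {1,2,7,10} 3  {2,7,9,10} 12  {2,8,9,10} 6  {5,6,8,9} 1  {6,7,8,9} 4  {6,8,9,10} 4  {7,8,9,10} 12
  5 to go: {0,1,2,7,10} 3  {1,2,7,9,10} 15  {2,6,8,9,10} 10  {2,7,8,9,10} 30  {4,5,6,8,9} 1  {5,6,7,8,9} 5  {5,6,8,9,10} 5  {6,7,8,9,10} 20
  6 to go: {0,1,2,7,9,10} 18  {1,2,7,8,9,10} 45  {2,5,6,8,9,10} 15  {2,6,7,8,9,10} 60  {3,4,5,6,8,9} 1  {4,5,6,7,8,9} 6  {4,5,6,8,9,10} 6  {5,6,7,8,9,10} 30
  7 to go: {0,1,2,7,8,9,10} 63  {1,2,6,7,8,9,10} 105  {2,4,5,6,8,9,10} 21  {2,5,6,7,8,9,10} 105  {3,4,5,6,7,8,9} 7  {3,4,5,6,8,9,10} 7  {4,5,6,7,8,9,10} 42
  8 to go: {0,1,2,6,7,8,9,10} 168  {1,2,5,6,7,8,9,10} 210  {2,3,4,5,6,8,9,10} 28  {2,4,5,6,7,8,9,10} 168  {3,4,5,6,7,8,9,10} 56
  9 to go: {0,1,2,5,6,7,8,9,10} 378  {1,2,4,5,6,7,8,9,10} 378  {2,3,4,5,6,7,8,9,10} 252
  if 0:z drops first: 630 orders
  if 3:x drops first: 756 orders
heap linearizations: 1386

1386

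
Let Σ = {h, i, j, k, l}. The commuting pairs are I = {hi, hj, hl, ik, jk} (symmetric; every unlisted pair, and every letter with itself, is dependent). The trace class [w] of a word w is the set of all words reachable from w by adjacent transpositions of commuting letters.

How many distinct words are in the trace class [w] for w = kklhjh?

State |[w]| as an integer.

#0=k has no predecessor
#1=k depends on [0:k]
#2=l depends on [1:k]
#3=h depends on [1:k]
#4=j depends on [2:l]
#5=h depends on [3:h]
sources: [0:k]
N(rest) = Σ N(rest − s) over sources s of rest; N(one piece) = 1:
  size 1 → [4]=1  [5]=1
  size 2 → [2,4]=1  [3,5]=1  [4,5]=2
  size 3 → [2,4,5]=3  [3,4,5]=3
  size 4 → [2,3,4,5]=6
  first=0(k) contributes 6

6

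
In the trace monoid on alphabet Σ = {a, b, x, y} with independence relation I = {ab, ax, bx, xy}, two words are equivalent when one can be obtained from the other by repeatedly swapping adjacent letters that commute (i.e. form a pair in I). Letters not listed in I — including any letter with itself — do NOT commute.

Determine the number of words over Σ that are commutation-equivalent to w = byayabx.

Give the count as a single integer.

piece 0:b — minimal
piece 1:y rests on {0:b}
piece 2:a rests on {1:y}
piece 3:y rests on {2:a}
piece 4:a rests on {3:y}
piece 5:b rests on {3:y}
piece 6:x — minimal
minimal pieces: {0:b, 6:x}
ways to finish when only these pieces remain (= sum over removing one remaining piece with nothing left below it):
  1 left: {4}→1  {5}→1  {6}→1
  2 left: {4,5}→2  {4,6}→2  {5,6}→2
  3 left: {3,4,5}→2  {4,5,6}→6
  4 left: {2,3,4,5}→2  {3,4,5,6}→8
  5 left: {1,2,3,4,5}→2  {2,3,4,5,6}→10
  placing 0:b first → 12 extensions
  placing 6:x first → 2 extensions
total linear extensions = 14

14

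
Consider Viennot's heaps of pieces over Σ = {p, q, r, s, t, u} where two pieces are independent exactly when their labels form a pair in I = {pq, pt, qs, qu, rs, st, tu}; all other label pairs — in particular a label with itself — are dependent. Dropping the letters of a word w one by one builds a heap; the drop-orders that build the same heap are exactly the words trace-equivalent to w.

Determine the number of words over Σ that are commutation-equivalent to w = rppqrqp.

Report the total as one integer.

6

drop 0:r onto floor
drop 1:p onto {0:r}
drop 2:p onto {1:p}
drop 3:q onto {0:r}
drop 4:r onto {2:p, 3:q}
drop 5:q onto {4:r}
drop 6:p onto {4:r}
ground layer = {0:r}
drop-orders for the pieces not yet dropped (sum over which currently-grounded one goes next):
  1 to go: {5} 1  {6} 1
  2 to go: {5,6} 2
  3 to go: {4,5,6} 2
  4 to go: {2,4,5,6} 2  {3,4,5,6} 2
  5 to go: {1,2,4,5,6} 2  {2,3,4,5,6} 4
  if 0:r drops first: 6 orders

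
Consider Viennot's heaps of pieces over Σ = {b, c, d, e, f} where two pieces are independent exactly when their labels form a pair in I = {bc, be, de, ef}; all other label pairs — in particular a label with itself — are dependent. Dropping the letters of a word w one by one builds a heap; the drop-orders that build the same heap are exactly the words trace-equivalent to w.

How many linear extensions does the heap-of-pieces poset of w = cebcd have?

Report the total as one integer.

4

drop 0:c onto floor
drop 1:e onto {0:c}
drop 2:b onto floor
drop 3:c onto {1:e}
drop 4:d onto {2:b, 3:c}
ground layer = {0:c, 2:b}
drop-orders for the pieces not yet dropped (sum over which currently-grounded one goes next):
  1 to go: {4} 1
  2 to go: {2,4} 1  {3,4} 1
  3 to go: {1,3,4} 1  {2,3,4} 2
  if 0:c drops first: 3 orders
  if 2:b drops first: 1 orders
heap linearizations: 4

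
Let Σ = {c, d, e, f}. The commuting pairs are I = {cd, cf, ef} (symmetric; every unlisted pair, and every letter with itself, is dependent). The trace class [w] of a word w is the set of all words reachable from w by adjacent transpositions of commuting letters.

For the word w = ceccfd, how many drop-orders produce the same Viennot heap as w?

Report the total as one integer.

drop 0:c onto floor
drop 1:e onto {0:c}
drop 2:c onto {1:e}
drop 3:c onto {2:c}
drop 4:f onto floor
drop 5:d onto {1:e, 4:f}
ground layer = {0:c, 4:f}
drop-orders for the pieces not yet dropped (sum over which currently-grounded one goes next):
  1 to go: {3} 1  {5} 1
  2 to go: {2,3} 1  {3,5} 2  {4,5} 1
  3 to go: {2,3,5} 3  {3,4,5} 3
  4 to go: {1,2,3,5} 3  {2,3,4,5} 6
  if 0:c drops first: 9 orders
  if 4:f drops first: 3 orders
heap linearizations: 12

12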